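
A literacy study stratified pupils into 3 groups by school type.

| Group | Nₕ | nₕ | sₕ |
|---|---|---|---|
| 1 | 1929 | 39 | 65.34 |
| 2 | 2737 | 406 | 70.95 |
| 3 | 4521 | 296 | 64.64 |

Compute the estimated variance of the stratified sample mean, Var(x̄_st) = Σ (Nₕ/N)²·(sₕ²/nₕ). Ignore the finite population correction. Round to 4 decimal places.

9.3452

N = 9187; Wₕ = Nₕ/N.
group 1: (1929/9187)²·65.34²/39 = 4.8262596
group 2: (2737/9187)²·70.95²/406 = 1.1004769
group 3: (4521/9187)²·64.64²/296 = 3.4184762
Sum = 9.3452127 → 9.3452.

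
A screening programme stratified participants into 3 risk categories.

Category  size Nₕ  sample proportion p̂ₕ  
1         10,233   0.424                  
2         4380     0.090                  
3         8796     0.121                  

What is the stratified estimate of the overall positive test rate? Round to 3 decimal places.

Wₕ = Nₕ/N with N = 23409: 0.4371, 0.1871, 0.3758.
p̂_st = 0.4371·0.424 + 0.1871·0.090 + 0.3758·0.121 ≈ 0.24765... → 0.248.

0.248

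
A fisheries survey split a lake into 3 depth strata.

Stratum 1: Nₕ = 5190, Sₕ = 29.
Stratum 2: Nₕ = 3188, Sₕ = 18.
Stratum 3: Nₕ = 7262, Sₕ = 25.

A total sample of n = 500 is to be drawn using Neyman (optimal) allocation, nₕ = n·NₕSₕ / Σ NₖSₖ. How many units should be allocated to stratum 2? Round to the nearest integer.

74

1: NₕSₕ = 5190·29 = 150510
2: NₕSₕ = 3188·18 = 57384
3: NₕSₕ = 7262·25 = 181550
Σ NₕSₕ = 389444.
n_2 = 500·57384/389444 = 73.674... → 74.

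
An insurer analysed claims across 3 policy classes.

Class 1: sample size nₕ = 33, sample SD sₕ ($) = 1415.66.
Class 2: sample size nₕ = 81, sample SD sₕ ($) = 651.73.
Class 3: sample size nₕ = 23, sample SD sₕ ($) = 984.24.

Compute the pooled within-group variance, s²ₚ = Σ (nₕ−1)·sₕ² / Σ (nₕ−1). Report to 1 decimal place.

Degrees of freedom: 32 + 80 + 22 = 134.
Σ(nₕ−1)sₕ² = 32·2004093.2356 + 80·424751.9929 + 22·968728.3776 = 119423167.2784.
s²ₚ = 119423167.2784 / 134 = 891217.666... → 891217.7.

891217.7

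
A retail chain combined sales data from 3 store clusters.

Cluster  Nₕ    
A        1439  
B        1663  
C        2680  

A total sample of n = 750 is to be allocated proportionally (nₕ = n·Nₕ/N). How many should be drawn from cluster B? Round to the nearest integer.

216

N = 1439 + 1663 + 2680 = 5782.
n_B = 750·1663/5782 = 215.713... → 216.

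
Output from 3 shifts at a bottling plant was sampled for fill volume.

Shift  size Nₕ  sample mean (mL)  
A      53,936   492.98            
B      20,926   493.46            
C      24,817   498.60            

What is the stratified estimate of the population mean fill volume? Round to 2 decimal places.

494.48

N = 99679; weights Wₕ = Nₕ/N = (0.5411, 0.2099, 0.2490).
x̄_st = Σ Wₕ·x̄ₕ = 0.5411·492.98 + 0.2099·493.46 + 0.2490·498.60 ≈ 494.4800...
→ 494.48.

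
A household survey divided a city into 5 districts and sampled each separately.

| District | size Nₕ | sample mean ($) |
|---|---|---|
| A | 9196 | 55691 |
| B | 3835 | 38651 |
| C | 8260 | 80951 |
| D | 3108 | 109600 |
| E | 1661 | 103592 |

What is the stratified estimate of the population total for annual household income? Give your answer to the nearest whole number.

A: 9196·55691 = 512134436
B: 3835·38651 = 148226585
C: 8260·80951 = 668655260
D: 3108·109600 = 340636800
E: 1661·103592 = 172066312
τ̂ = Σ Nₕx̄ₕ = 1841719393.

1841719393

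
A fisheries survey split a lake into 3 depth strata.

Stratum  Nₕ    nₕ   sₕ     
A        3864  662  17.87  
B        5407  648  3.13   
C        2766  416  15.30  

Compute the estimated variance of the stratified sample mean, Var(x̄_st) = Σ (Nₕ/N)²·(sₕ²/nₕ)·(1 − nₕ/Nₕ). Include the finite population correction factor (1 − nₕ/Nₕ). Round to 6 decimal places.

0.069122

N = 12037; Wₕ = Nₕ/N.
stratum A: (3864/12037)²·17.87²/662·(1 − 662/3864) = 0.041192015
stratum B: (5407/12037)²·3.13²/648·(1 − 648/5407) = 0.002685030
stratum C: (2766/12037)²·15.30²/416·(1 − 416/2766) = 0.025244865
Sum = 0.069121911 → 0.069122.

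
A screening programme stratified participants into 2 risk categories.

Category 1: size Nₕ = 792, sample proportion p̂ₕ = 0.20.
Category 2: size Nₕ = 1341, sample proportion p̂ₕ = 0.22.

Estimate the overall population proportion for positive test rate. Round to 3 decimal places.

0.213

N = 792 + 1341 = 2133.
Overall proportion = Σ (Nₕ/N)·p̂ₕ.
Σ Nₕp̂ₕ = 158.4 + 295.02 = 453.42.
453.42 / 2133 = 0.21257... → 0.213.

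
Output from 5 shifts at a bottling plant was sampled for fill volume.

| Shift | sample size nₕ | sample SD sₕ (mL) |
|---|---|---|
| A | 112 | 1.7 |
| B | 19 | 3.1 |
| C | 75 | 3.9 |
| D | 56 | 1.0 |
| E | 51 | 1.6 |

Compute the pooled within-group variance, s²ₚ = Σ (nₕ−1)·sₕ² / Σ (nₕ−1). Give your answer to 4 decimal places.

5.8517

Degrees of freedom: 111 + 18 + 74 + 55 + 50 = 308.
Σ(nₕ−1)sₕ² = 111·2.89 + 18·9.61 + 74·15.21 + 55·1 + 50·2.56 = 1802.31.
s²ₚ = 1802.31 / 308 = 5.851656... → 5.8517.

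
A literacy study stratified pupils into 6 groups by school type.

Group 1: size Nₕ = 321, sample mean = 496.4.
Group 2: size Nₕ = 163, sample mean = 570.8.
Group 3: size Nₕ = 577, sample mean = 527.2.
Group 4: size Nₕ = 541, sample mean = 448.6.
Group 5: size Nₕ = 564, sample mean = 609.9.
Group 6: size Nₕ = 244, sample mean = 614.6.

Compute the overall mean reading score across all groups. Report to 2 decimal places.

N = 2410; weights Wₕ = Nₕ/N = (0.1332, 0.0676, 0.2394, 0.2245, 0.2340, 0.1012).
x̄_st = Σ Wₕ·x̄ₕ = 0.1332·496.4 + 0.0676·570.8 + 0.2394·527.2 + 0.2245·448.6 + 0.2340·609.9 + 0.1012·614.6 ≈ 536.6049...
→ 536.60.

536.60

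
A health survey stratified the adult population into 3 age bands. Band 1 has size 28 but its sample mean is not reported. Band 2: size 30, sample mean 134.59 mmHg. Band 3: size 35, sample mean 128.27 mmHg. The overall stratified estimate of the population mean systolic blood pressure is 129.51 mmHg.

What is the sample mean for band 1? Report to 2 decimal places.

125.62

Σ Nₕx̄ₕ = N·μ, so 28·x̄_1 = 93·129.51 − (30·134.59 + 35·128.27).
= 12044.43 − 8527.15 = 3517.28.
x̄_1 = 3517.28 / 28 = 125.6171... → 125.62.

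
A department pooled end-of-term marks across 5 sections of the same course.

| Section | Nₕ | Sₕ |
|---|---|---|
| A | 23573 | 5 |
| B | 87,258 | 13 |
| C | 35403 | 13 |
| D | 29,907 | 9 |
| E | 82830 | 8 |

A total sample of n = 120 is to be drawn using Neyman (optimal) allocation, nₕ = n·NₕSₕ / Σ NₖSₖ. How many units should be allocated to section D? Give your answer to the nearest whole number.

12

Σ NₕSₕ = 23573·5 + 87258·13 + 35403·13 + 29907·9 + 82830·8 = 2644261.
Share for D: 269163/2644261 = 0.10179.
n_D = 120 × 0.10179 = 12.215... → 12.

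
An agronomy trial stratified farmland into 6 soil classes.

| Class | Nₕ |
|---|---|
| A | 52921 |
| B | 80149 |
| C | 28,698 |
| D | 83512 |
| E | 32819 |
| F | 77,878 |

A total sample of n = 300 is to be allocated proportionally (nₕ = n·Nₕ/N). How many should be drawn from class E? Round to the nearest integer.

N = 52921 + 80149 + 28698 + 83512 + 32819 + 77878 = 355977.
n_E = 300·32819/355977 = 27.658... → 28.

28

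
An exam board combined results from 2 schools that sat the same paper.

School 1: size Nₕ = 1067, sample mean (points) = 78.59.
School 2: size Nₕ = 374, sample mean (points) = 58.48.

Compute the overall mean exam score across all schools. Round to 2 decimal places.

N = 1067 + 374 = 1441.
The stratified mean weights each stratum mean by its population share Nₕ/N.
Σ Nₕx̄ₕ = 1067·78.59 + 374·58.48 = 83855.53 + 21871.52 = 105727.05.
Divide by N: 105727.05 / 1441 = 73.3706... → 73.37.

73.37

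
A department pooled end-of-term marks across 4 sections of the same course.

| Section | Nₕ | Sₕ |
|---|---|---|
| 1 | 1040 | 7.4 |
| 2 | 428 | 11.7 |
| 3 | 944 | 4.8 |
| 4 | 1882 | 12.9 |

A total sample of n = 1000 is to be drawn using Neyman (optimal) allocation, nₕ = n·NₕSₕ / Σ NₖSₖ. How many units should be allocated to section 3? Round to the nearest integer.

109

Σ NₕSₕ = 1040·7.4 + 428·11.7 + 944·4.8 + 1882·12.9 = 41512.6.
Share for 3: 4531.2/41512.6 = 0.10915.
n_3 = 1000 × 0.10915 = 109.152... → 109.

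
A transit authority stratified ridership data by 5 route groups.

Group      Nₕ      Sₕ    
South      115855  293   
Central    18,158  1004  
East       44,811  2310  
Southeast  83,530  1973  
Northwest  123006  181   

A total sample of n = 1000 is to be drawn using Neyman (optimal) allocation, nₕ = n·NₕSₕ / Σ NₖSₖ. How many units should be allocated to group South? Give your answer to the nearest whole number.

Σ NₕSₕ = 115855·293 + 18158·1004 + 44811·2310 + 83530·1973 + 123006·181 = 342758333.
Share for South: 33945515/342758333 = 0.09904.
n_South = 1000 × 0.09904 = 99.036... → 99.

99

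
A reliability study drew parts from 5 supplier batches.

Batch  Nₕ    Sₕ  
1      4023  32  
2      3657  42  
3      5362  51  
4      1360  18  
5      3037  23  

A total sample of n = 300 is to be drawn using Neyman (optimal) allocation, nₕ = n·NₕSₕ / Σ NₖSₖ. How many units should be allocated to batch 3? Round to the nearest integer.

Σ NₕSₕ = 4023·32 + 3657·42 + 5362·51 + 1360·18 + 3037·23 = 650123.
Share for 3: 273462/650123 = 0.42063.
n_3 = 300 × 0.42063 = 126.189... → 126.

126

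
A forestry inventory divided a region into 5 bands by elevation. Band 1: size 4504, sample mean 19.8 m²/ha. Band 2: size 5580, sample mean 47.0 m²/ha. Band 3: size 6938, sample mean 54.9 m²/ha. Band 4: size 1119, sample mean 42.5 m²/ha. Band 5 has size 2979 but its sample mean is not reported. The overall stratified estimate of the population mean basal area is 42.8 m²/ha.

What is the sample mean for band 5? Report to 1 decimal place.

41.6

N = 4504 + 5580 + 6938 + 1119 + 2979 = 21120.
Overall total = μ·N = 42.8·21120 = 903936.
Subtract the known strata: 4504·19.8 + 5580·47.0 + 6938·54.9 + 1119·42.5 = 779892.9.
Remaining total for band 5: 903936 − 779892.9 = 124043.1.
Divide by its size: 124043.1 / 2979 = 41.639... → 41.6.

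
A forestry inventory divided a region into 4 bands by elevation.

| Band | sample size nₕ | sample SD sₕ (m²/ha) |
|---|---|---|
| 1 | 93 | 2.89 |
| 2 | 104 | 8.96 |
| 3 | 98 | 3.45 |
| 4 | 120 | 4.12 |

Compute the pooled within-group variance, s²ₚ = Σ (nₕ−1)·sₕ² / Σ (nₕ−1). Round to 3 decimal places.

1: (93−1)·2.89² = 92·8.3521 = 768.3932
2: (104−1)·8.96² = 103·80.2816 = 8269.0048
3: (98−1)·3.45² = 97·11.9025 = 1154.5425
4: (120−1)·4.12² = 119·16.9744 = 2019.9536
Numerator = 12211.8941; denominator = Σ(nₕ−1) = 411.
s²ₚ = 12211.8941/411 = 29.71264... → 29.713.

29.713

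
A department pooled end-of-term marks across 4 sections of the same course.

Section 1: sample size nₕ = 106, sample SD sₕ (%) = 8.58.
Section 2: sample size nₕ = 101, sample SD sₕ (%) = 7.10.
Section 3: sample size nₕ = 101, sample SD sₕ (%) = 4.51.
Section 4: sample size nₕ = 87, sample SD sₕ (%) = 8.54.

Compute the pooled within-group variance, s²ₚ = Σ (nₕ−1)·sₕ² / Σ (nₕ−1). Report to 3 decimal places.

1: (106−1)·8.58² = 105·73.6164 = 7729.722
2: (101−1)·7.10² = 100·50.41 = 5041
3: (101−1)·4.51² = 100·20.3401 = 2034.01
4: (87−1)·8.54² = 86·72.9316 = 6272.1176
Numerator = 21076.8496; denominator = Σ(nₕ−1) = 391.
s²ₚ = 21076.8496/391 = 53.90499... → 53.905.

53.905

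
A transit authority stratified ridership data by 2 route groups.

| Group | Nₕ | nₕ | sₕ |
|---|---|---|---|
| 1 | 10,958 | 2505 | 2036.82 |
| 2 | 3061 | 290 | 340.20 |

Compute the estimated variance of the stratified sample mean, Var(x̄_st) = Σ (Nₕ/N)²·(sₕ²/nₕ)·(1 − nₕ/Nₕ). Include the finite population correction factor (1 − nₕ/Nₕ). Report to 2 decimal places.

N = 14019; Wₕ = Nₕ/N.
group 1: (10958/14019)²·2036.82²/2505·(1 − 2505/10958) = 780.55887
group 2: (3061/14019)²·340.20²/290·(1 − 290/3061) = 17.22409
Sum = 797.78297 → 797.78.

797.78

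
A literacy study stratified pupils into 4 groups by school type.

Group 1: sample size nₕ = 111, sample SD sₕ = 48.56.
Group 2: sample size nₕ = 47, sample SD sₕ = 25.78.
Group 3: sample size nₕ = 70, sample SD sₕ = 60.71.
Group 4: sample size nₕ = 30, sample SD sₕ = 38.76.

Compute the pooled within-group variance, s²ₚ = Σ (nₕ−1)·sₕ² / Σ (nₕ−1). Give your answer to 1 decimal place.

2314.3

Degrees of freedom: 110 + 46 + 69 + 29 = 254.
Σ(nₕ−1)sₕ² = 110·2358.0736 + 46·664.6084 + 69·3685.7041 + 29·1502.3376 = 587841.4557.
s²ₚ = 587841.4557 / 254 = 2314.336... → 2314.3.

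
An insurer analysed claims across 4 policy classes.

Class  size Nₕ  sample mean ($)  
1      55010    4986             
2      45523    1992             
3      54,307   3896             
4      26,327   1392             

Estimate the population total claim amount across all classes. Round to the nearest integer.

1: 55010·4986 = 274279860
2: 45523·1992 = 90681816
3: 54307·3896 = 211580072
4: 26327·1392 = 36647184
τ̂ = Σ Nₕx̄ₕ = 613188932.

613188932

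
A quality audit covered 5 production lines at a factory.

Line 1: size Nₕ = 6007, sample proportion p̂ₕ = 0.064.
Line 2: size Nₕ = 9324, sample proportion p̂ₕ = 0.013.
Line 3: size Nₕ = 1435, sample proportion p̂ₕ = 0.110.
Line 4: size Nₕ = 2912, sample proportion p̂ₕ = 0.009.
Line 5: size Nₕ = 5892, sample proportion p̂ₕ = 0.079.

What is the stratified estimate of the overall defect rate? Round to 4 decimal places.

N = 6007 + 9324 + 1435 + 2912 + 5892 = 25570.
Overall proportion = Σ (Nₕ/N)·p̂ₕ.
Σ Nₕp̂ₕ = 384.448 + 121.212 + 157.85 + 26.208 + 465.468 = 1155.186.
1155.186 / 25570 = 0.045177... → 0.0452.

0.0452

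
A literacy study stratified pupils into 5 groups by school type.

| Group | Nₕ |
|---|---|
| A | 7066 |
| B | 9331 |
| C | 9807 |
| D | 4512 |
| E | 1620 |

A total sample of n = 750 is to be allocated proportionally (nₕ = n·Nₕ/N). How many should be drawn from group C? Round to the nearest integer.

Share of group C = 9807/32336 = 0.30328.
Allocate 750 × 0.30328 = 227.463... → 227.

227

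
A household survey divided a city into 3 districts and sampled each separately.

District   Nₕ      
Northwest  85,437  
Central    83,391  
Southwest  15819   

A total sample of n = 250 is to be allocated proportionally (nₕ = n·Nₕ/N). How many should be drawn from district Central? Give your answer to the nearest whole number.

N = 85437 + 83391 + 15819 = 184647.
n_Central = 250·83391/184647 = 112.906... → 113.

113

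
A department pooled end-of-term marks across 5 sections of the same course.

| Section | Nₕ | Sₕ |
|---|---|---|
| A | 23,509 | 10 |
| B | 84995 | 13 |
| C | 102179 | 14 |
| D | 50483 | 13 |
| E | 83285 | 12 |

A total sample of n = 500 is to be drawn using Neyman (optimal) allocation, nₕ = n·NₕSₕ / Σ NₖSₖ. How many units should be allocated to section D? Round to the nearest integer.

74

Σ NₕSₕ = 23509·10 + 84995·13 + 102179·14 + 50483·13 + 83285·12 = 4426230.
Share for D: 656279/4426230 = 0.14827.
n_D = 500 × 0.14827 = 74.135... → 74.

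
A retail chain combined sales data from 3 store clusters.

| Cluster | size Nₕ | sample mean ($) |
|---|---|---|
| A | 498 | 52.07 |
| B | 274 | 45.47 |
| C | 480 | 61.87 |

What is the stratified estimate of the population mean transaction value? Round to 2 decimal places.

54.38

N = 498 + 274 + 480 = 1252.
Weight each subgroup mean by Nₕ/N and sum.
Σ Nₕx̄ₕ = 498·52.07 + 274·45.47 + 480·61.87 = 25930.86 + 12458.78 + 29697.6 = 68087.24.
Divide by N: 68087.24 / 1252 = 54.3828... → 54.38.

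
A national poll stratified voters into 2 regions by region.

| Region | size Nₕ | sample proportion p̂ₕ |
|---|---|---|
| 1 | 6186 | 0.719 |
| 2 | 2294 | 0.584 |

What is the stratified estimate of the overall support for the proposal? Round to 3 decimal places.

Wₕ = Nₕ/N with N = 8480: 0.7295, 0.2705.
p̂_st = 0.7295·0.719 + 0.2705·0.584 ≈ 0.68248... → 0.682.

0.682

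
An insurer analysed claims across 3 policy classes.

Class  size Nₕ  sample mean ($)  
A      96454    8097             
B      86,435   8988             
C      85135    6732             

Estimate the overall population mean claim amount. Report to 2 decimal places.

7950.76

N = 268024; weights Wₕ = Nₕ/N = (0.3599, 0.3225, 0.3176).
x̄_st = Σ Wₕ·x̄ₕ = 0.3599·8097 + 0.3225·8988 + 0.3176·6732 ≈ 7950.7605...
→ 7950.76.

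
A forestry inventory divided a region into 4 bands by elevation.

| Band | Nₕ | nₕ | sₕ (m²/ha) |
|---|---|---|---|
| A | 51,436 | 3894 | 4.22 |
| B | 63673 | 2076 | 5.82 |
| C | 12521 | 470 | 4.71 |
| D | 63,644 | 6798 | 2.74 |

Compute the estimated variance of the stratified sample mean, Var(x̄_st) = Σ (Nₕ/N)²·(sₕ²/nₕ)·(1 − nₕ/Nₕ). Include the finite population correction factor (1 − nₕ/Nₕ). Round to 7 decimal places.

0.0023587

N = 191274; Wₕ = Nₕ/N.
band A: (51436/191274)²·4.22²/3894·(1 − 3894/51436) = 0.0003056763
band B: (63673/191274)²·5.82²/2076·(1 − 2076/63673) = 0.0017491281
band C: (12521/191274)²·4.71²/470·(1 − 470/12521) = 0.0001946678
band D: (63644/191274)²·2.74²/6798·(1 − 6798/63644) = 0.0001092108
Sum = 0.0023586829 → 0.0023587.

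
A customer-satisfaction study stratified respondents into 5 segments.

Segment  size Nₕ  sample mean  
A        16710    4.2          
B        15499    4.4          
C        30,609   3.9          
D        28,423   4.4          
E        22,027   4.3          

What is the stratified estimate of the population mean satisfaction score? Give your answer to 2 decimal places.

x̄_st = (Σ Nₕx̄ₕ) / (Σ Nₕ) = (16710·4.2 + 15499·4.4 + 30609·3.9 + 28423·4.4 + 22027·4.3) / 113268
= 477530 / 113268 = 4.2159... → 4.22.

4.22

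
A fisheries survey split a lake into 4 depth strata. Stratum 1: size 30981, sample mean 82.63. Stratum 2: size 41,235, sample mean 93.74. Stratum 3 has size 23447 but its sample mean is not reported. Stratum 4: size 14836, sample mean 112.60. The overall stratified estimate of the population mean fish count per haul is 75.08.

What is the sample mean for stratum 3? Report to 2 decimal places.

8.55

Σ Nₕx̄ₕ = N·μ, so 23447·x̄_3 = 110499·75.08 − (30981·82.63 + 41235·93.74 + 14836·112.60).
= 8296264.92 − 8095862.53 = 200402.39.
x̄_3 = 200402.39 / 23447 = 8.5470... → 8.55.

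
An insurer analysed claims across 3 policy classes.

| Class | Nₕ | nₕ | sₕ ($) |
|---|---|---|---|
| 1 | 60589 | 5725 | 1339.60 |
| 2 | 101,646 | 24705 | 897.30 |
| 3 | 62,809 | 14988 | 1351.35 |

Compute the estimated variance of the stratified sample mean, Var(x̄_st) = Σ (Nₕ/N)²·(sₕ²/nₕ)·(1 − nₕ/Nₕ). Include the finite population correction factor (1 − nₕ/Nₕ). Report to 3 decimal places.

N = 225044. Term for each stratum: Wₕ²sₕ²/nₕ·(1−nₕ/Nₕ).
Var(x̄_st) = 20.574115 + 5.032731 + 7.225995 = 32.832841 → 32.833.

32.833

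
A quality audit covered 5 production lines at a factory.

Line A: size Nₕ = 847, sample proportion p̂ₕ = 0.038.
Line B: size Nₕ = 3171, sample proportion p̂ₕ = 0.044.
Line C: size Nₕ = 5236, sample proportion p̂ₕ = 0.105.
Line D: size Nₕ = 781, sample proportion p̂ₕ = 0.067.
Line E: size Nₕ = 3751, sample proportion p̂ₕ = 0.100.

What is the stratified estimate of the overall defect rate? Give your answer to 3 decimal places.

0.083

N = 847 + 3171 + 5236 + 781 + 3751 = 13786.
Overall proportion = Σ (Nₕ/N)·p̂ₕ.
Σ Nₕp̂ₕ = 32.186 + 139.524 + 549.78 + 52.327 + 375.1 = 1148.917.
1148.917 / 13786 = 0.08334... → 0.083.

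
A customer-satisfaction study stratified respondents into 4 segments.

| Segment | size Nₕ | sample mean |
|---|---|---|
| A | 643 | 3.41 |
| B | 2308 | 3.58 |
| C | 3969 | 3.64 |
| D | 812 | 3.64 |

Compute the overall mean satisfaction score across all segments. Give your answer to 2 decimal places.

N = 7732; weights Wₕ = Nₕ/N = (0.0832, 0.2985, 0.5133, 0.1050).
x̄_st = Σ Wₕ·x̄ₕ = 0.0832·3.41 + 0.2985·3.58 + 0.5133·3.64 + 0.1050·3.64 ≈ 3.6030...
→ 3.60.

3.60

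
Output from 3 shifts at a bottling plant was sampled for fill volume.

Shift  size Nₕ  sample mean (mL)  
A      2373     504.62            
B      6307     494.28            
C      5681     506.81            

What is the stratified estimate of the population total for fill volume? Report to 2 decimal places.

7194074.83

A: 2373·504.62 = 1197463.26
B: 6307·494.28 = 3117423.96
C: 5681·506.81 = 2879187.61
τ̂ = Σ Nₕx̄ₕ = 7194074.83.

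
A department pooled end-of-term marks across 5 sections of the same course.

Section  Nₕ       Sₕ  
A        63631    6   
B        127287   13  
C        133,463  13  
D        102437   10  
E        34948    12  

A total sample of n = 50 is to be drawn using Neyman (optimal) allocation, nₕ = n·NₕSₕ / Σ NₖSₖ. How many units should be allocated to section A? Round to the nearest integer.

4

Σ NₕSₕ = 63631·6 + 127287·13 + 133463·13 + 102437·10 + 34948·12 = 5215282.
Share for A: 381786/5215282 = 0.07321.
n_A = 50 × 0.07321 = 3.660... → 4.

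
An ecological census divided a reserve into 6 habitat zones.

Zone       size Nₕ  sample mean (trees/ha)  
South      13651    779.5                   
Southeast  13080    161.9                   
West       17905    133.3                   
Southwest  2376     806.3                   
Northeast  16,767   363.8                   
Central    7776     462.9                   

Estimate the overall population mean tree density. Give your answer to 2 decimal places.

373.98

N = 13651 + 13080 + 17905 + 2376 + 16767 + 7776 = 71555.
The stratified mean weights each stratum mean by its population share Nₕ/N.
Σ Nₕx̄ₕ = 13651·779.5 + 13080·161.9 + 17905·133.3 + 2376·806.3 + 16767·363.8 + 7776·462.9 = 10640954.5 + 2117652 + 2386736.5 + 1915768.8 + 6099834.6 + 3599510.4 = 26760456.8.
Divide by N: 26760456.8 / 71555 = 373.9844... → 373.98.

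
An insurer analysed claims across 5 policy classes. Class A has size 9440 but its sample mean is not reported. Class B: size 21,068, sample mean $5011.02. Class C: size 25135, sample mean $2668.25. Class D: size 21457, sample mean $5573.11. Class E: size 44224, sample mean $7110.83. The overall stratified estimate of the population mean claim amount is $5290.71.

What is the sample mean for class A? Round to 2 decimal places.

Σ Nₕx̄ₕ = N·μ, so 9440·x̄_A = 121324·5290.71 − (21068·5011.02 + 25135·2668.25 + 21457·5573.11 + 44224·7110.83).
= 641890100.04 − 606690200.3 = 35199899.74.
x̄_A = 35199899.74 / 9440 = 3728.8029... → 3728.80.

3728.80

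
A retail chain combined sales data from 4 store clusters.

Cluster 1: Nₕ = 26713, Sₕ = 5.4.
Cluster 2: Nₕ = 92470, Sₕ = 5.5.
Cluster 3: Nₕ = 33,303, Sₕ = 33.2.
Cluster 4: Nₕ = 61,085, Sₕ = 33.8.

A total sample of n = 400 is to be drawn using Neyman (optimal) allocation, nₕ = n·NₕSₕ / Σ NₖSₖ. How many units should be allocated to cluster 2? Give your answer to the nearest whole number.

1: NₕSₕ = 26713·5.4 = 144250.2
2: NₕSₕ = 92470·5.5 = 508585
3: NₕSₕ = 33303·33.2 = 1105659.6
4: NₕSₕ = 61085·33.8 = 2064673
Σ NₕSₕ = 3823167.8.
n_2 = 400·508585/3823167.8 = 53.211... → 53.

53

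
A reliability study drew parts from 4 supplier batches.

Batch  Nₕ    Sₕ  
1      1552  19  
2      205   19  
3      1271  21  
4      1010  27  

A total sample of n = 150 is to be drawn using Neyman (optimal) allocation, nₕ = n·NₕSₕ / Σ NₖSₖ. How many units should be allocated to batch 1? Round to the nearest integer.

Σ NₕSₕ = 1552·19 + 205·19 + 1271·21 + 1010·27 = 87344.
Share for 1: 29488/87344 = 0.33761.
n_1 = 150 × 0.33761 = 50.641... → 51.

51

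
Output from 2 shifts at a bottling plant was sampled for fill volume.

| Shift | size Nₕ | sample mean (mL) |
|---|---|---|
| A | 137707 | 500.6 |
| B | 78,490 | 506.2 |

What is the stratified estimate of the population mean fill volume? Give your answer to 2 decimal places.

N = 137707 + 78490 = 216197.
The stratified mean weights each stratum mean by its population share Nₕ/N.
Σ Nₕx̄ₕ = 137707·500.6 + 78490·506.2 = 68936124.2 + 39731638 = 108667762.2.
Divide by N: 108667762.2 / 216197 = 502.6331... → 502.63.

502.63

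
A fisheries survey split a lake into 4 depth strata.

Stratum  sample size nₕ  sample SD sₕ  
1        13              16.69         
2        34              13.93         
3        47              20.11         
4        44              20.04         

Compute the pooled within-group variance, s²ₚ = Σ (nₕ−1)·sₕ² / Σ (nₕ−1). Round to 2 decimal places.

Degrees of freedom: 12 + 33 + 46 + 43 = 134.
Σ(nₕ−1)sₕ² = 12·278.5561 + 33·194.0449 + 46·404.4121 + 43·401.6016 = 45617.9803.
s²ₚ = 45617.9803 / 134 = 340.4327... → 340.43.

340.43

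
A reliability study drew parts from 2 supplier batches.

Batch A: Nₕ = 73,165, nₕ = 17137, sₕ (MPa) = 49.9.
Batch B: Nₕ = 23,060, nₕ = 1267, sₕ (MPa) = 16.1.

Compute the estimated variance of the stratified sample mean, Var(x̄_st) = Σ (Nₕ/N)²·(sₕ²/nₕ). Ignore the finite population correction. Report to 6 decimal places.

0.095753

N = 96225; Wₕ = Nₕ/N.
batch A: (73165/96225)²·49.9²/17137 = 0.084003467
batch B: (23060/96225)²·16.1²/1267 = 0.011749460
Sum = 0.095752927 → 0.095753.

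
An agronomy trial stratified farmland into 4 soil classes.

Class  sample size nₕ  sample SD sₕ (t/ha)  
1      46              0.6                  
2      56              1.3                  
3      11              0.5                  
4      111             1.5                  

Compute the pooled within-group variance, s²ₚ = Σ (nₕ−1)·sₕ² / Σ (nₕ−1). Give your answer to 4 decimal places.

1.6325

Degrees of freedom: 45 + 55 + 10 + 110 = 220.
Σ(nₕ−1)sₕ² = 45·0.36 + 55·1.69 + 10·0.25 + 110·2.25 = 359.15.
s²ₚ = 359.15 / 220 = 1.6325 → 1.6325.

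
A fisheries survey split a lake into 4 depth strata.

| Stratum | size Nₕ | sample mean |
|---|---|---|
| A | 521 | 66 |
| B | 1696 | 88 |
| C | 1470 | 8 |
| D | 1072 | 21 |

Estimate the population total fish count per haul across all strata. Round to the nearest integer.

217906

A: 521·66 = 34386
B: 1696·88 = 149248
C: 1470·8 = 11760
D: 1072·21 = 22512
τ̂ = Σ Nₕx̄ₕ = 217906.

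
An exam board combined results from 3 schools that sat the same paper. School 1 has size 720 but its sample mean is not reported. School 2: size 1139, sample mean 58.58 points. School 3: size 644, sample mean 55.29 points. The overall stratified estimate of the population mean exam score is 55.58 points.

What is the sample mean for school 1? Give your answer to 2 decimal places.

N = 720 + 1139 + 644 = 2503.
Overall total = μ·N = 55.58·2503 = 139116.74.
Subtract the known strata: 1139·58.58 + 644·55.29 = 102329.38.
Remaining total for school 1: 139116.74 − 102329.38 = 36787.36.
Divide by its size: 36787.36 / 720 = 51.0936... → 51.09.

51.09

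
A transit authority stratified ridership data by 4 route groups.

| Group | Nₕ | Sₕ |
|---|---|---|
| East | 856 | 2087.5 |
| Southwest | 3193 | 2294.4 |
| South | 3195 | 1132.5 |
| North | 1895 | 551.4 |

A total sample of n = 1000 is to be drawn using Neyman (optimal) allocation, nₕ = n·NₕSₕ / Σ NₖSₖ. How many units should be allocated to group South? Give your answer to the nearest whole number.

263

Σ NₕSₕ = 856·2087.5 + 3193·2294.4 + 3195·1132.5 + 1895·551.4 = 13776159.7.
Share for South: 3618337.5/13776159.7 = 0.26265.
n_South = 1000 × 0.26265 = 262.652... → 263.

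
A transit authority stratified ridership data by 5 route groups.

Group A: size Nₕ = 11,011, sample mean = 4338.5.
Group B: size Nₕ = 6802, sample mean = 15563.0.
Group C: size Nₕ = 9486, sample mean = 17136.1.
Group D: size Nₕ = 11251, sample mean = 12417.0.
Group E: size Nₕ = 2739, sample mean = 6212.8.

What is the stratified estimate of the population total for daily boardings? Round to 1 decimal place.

A: 11011·4338.5 = 47771223.5
B: 6802·15563.0 = 105859526
C: 9486·17136.1 = 162553044.6
D: 11251·12417.0 = 139703667
E: 2739·6212.8 = 17016859.2
τ̂ = Σ Nₕx̄ₕ = 472904320.3.

472904320.3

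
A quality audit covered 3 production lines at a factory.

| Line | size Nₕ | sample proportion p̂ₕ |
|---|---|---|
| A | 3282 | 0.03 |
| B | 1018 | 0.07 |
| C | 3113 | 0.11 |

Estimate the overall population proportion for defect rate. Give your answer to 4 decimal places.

Wₕ = Nₕ/N with N = 7413: 0.4427, 0.1373, 0.4199.
p̂_st = 0.4427·0.03 + 0.1373·0.07 + 0.4199·0.11 ≈ 0.069088... → 0.0691.

0.0691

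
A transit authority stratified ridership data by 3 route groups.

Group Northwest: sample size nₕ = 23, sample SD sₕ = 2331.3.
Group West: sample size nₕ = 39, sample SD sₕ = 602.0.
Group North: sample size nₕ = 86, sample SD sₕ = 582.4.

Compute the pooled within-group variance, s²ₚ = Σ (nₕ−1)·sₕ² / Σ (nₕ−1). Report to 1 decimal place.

1118424.8

Degrees of freedom: 22 + 38 + 85 = 145.
Σ(nₕ−1)sₕ² = 22·5434959.69 + 38·362404 + 85·339189.76 = 162171594.78.
s²ₚ = 162171594.78 / 145 = 1118424.792... → 1118424.8.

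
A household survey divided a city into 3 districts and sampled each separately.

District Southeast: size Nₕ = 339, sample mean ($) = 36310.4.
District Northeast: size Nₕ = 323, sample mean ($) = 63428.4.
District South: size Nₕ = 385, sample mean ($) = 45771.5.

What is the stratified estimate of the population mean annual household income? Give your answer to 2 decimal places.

48155.33

N = 1047; weights Wₕ = Nₕ/N = (0.3238, 0.3085, 0.3677).
x̄_st = Σ Wₕ·x̄ₕ = 0.3238·36310.4 + 0.3085·63428.4 + 0.3677·45771.5 ≈ 48155.3260...
→ 48155.33.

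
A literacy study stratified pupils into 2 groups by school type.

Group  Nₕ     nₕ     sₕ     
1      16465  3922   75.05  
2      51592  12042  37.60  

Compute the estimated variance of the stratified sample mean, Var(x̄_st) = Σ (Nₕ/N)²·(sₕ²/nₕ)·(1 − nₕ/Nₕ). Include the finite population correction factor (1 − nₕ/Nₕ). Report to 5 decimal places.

N = 68057. Term for each stratum: Wₕ²sₕ²/nₕ·(1−nₕ/Nₕ).
Var(x̄_st) = 0.06403411 + 0.05172021 = 0.11575432 → 0.11575.

0.11575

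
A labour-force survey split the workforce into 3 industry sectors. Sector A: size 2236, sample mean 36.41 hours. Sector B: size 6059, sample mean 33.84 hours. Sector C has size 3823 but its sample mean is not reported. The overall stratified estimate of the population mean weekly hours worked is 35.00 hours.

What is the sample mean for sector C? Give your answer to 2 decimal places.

N = 2236 + 6059 + 3823 = 12118.
Overall total = μ·N = 35.00·12118 = 424130.
Subtract the known strata: 2236·36.41 + 6059·33.84 = 286449.32.
Remaining total for sector C: 424130 − 286449.32 = 137680.68.
Divide by its size: 137680.68 / 3823 = 36.0138... → 36.01.

36.01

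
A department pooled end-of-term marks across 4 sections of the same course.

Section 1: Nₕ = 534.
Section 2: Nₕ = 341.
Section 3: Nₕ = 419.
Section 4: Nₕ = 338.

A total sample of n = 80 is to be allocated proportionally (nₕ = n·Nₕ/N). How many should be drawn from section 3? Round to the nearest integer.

N = 534 + 341 + 419 + 338 = 1632.
n_3 = 80·419/1632 = 20.539... → 21.

21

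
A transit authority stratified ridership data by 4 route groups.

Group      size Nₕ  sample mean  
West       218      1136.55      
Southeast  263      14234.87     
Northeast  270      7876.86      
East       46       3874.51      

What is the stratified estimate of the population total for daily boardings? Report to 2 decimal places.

Population total = Σ Nₕ·x̄ₕ (each stratum's size times its mean).
218·1136.55 + 263·14234.87 + 270·7876.86 + 46·3874.51 = 247767.9 + 3743770.81 + 2126752.2 + 178227.46 = 6296518.37.

6296518.37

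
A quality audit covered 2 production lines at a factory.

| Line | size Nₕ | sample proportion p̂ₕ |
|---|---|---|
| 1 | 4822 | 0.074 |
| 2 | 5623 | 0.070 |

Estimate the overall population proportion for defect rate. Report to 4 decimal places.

0.0718

Wₕ = Nₕ/N with N = 10445: 0.4617, 0.5383.
p̂_st = 0.4617·0.074 + 0.5383·0.070 ≈ 0.071847... → 0.0718.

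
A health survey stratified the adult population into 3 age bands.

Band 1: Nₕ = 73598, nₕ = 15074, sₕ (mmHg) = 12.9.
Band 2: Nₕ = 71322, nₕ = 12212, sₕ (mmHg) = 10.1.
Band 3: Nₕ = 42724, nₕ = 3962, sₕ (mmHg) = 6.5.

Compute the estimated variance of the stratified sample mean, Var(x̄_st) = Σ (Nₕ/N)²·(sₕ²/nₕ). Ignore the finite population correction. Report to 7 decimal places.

N = 187644. Term for each stratum: Wₕ²sₕ²/nₕ.
Var(x̄_st) = 0.0016982967 + 0.0012067953 + 0.0005528237 = 0.0034579158 → 0.0034579.

0.0034579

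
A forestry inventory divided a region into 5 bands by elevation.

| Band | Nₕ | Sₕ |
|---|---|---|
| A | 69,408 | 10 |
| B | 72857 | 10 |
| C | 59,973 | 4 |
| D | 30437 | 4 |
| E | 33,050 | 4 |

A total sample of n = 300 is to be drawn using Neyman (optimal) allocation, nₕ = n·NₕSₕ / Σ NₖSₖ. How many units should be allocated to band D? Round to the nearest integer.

19

A: NₕSₕ = 69408·10 = 694080
B: NₕSₕ = 72857·10 = 728570
C: NₕSₕ = 59973·4 = 239892
D: NₕSₕ = 30437·4 = 121748
E: NₕSₕ = 33050·4 = 132200
Σ NₕSₕ = 1916490.
n_D = 300·121748/1916490 = 19.058... → 19.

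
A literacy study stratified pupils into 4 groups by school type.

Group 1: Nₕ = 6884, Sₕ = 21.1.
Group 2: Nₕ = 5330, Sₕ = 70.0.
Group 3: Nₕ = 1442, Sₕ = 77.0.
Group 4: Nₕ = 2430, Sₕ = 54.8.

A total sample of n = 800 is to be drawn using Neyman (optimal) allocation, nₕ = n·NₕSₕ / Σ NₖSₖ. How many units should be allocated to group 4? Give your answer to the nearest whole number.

Σ NₕSₕ = 6884·21.1 + 5330·70.0 + 1442·77.0 + 2430·54.8 = 762550.4.
Share for 4: 133164/762550.4 = 0.17463.
n_4 = 800 × 0.17463 = 139.704... → 140.

140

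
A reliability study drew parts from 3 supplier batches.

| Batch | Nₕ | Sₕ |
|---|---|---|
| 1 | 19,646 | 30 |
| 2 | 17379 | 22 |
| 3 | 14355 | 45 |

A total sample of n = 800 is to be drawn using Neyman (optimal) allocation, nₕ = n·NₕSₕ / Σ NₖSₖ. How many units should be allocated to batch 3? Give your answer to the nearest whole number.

Σ NₕSₕ = 19646·30 + 17379·22 + 14355·45 = 1617693.
Share for 3: 645975/1617693 = 0.39932.
n_3 = 800 × 0.39932 = 319.455... → 319.

319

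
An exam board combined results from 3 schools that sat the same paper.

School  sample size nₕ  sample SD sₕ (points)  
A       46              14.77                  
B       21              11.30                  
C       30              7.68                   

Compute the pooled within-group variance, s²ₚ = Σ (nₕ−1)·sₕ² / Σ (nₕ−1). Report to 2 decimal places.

149.80

A: (46−1)·14.77² = 45·218.1529 = 9816.8805
B: (21−1)·11.30² = 20·127.69 = 2553.8
C: (30−1)·7.68² = 29·58.9824 = 1710.4896
Numerator = 14081.1701; denominator = Σ(nₕ−1) = 94.
s²ₚ = 14081.1701/94 = 149.7997... → 149.80.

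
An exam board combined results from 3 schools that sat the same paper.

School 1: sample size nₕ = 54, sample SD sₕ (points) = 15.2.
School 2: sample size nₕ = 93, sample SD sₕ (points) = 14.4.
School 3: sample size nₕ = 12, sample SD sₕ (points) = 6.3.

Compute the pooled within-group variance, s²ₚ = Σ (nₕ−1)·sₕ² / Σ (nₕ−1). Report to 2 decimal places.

203.58

1: (54−1)·15.2² = 53·231.04 = 12245.12
2: (93−1)·14.4² = 92·207.36 = 19077.12
3: (12−1)·6.3² = 11·39.69 = 436.59
Numerator = 31758.83; denominator = Σ(nₕ−1) = 156.
s²ₚ = 31758.83/156 = 203.5822... → 203.58.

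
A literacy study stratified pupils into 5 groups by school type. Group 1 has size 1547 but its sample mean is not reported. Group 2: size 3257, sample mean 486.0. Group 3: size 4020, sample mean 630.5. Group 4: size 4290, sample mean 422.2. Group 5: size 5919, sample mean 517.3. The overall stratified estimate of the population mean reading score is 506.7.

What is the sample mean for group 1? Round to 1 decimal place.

N = 1547 + 3257 + 4020 + 4290 + 5919 = 19033.
Overall total = μ·N = 506.7·19033 = 9644021.1.
Subtract the known strata: 3257·486.0 + 4020·630.5 + 4290·422.2 + 5919·517.3 = 8990648.7.
Remaining total for group 1: 9644021.1 − 8990648.7 = 653372.4.
Divide by its size: 653372.4 / 1547 = 422.348... → 422.3.

422.3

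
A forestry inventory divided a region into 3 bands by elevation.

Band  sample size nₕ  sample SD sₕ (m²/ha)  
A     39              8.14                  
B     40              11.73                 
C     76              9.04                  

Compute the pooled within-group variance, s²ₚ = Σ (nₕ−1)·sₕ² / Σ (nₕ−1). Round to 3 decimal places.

92.191

Degrees of freedom: 38 + 39 + 75 = 152.
Σ(nₕ−1)sₕ² = 38·66.2596 + 39·137.5929 + 75·81.7216 = 14013.1079.
s²ₚ = 14013.1079 / 152 = 92.19150... → 92.191.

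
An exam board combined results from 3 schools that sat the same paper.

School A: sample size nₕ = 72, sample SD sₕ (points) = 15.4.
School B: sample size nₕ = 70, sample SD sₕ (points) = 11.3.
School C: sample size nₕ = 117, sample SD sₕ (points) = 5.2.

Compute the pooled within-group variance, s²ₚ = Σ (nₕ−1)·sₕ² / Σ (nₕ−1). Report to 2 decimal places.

A: (72−1)·15.4² = 71·237.16 = 16838.36
B: (70−1)·11.3² = 69·127.69 = 8810.61
C: (117−1)·5.2² = 116·27.04 = 3136.64
Numerator = 28785.61; denominator = Σ(nₕ−1) = 256.
s²ₚ = 28785.61/256 = 112.4438... → 112.44.

112.44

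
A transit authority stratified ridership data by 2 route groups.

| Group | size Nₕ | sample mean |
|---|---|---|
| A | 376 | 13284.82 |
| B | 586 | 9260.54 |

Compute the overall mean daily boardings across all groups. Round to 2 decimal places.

N = 962; weights Wₕ = Nₕ/N = (0.3909, 0.6091).
x̄_st = Σ Wₕ·x̄ₕ = 0.3909·13284.82 + 0.6091·9260.54 ≈ 10833.4395...
→ 10833.44.

10833.44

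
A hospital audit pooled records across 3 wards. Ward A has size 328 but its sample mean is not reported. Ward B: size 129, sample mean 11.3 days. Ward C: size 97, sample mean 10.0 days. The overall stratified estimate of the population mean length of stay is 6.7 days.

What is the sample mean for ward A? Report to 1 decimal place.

N = 328 + 129 + 97 = 554.
Overall total = μ·N = 6.7·554 = 3711.8.
Subtract the known strata: 129·11.3 + 97·10.0 = 2427.7.
Remaining total for ward A: 3711.8 − 2427.7 = 1284.1.
Divide by its size: 1284.1 / 328 = 3.915... → 3.9.

3.9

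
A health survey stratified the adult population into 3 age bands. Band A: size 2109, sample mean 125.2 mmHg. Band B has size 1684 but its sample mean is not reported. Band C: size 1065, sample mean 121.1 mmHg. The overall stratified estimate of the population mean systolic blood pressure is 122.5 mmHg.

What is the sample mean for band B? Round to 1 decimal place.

Σ Nₕx̄ₕ = N·μ, so 1684·x̄_B = 4858·122.5 − (2109·125.2 + 1065·121.1).
= 595105 − 393018.3 = 202086.7.
x̄_B = 202086.7 / 1684 = 120.004... → 120.0.

120.0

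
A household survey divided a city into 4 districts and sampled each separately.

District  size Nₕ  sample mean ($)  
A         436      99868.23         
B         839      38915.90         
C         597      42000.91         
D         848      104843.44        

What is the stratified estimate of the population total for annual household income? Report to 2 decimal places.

190174768.77

Population total = Σ Nₕ·x̄ₕ (each stratum's size times its mean).
436·99868.23 + 839·38915.90 + 597·42000.91 + 848·104843.44 = 43542548.28 + 32650440.1 + 25074543.27 + 88907237.12 = 190174768.77.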